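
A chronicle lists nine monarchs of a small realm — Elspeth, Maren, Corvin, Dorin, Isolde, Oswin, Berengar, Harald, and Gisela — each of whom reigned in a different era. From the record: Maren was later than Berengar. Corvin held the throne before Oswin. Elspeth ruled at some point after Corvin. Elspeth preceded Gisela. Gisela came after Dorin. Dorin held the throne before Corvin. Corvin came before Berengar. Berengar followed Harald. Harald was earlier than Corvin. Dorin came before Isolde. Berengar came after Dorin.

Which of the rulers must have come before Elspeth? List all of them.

Directly stated before Elspeth: Corvin.
Dorin reaches Elspeth via Dorin → Corvin → Elspeth.
Harald reaches Elspeth via Harald → Corvin → Elspeth.
No chain forces Berengar (or any of the others) ahead of Elspeth.

Corvin, Dorin, Harald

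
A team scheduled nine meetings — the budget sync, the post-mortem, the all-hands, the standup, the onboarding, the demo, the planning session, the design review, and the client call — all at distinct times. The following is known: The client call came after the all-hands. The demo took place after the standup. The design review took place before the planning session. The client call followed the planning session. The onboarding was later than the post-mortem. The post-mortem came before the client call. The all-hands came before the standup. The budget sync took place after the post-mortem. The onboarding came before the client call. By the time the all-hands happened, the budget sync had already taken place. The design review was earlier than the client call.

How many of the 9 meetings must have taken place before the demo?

Directly stated before the demo: the standup.
The all-hands reaches the demo via the all-hands → the standup → the demo.
The budget sync reaches the demo via the budget sync → the all-hands → the standup → the demo.
The post-mortem reaches the demo via the post-mortem → the budget sync → the all-hands → the standup → the demo.
No chain forces the design review (or any of the others) ahead of the demo.
That's the all-hands, the budget sync, the post-mortem, and the standup — 4 in all.

4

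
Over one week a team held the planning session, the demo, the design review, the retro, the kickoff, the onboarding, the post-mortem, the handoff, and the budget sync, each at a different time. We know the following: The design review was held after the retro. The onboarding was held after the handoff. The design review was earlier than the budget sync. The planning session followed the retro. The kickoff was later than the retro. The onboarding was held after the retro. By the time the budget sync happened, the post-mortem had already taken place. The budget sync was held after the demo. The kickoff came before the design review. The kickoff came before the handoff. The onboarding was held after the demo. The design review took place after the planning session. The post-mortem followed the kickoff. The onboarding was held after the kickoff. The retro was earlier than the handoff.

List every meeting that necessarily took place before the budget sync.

Directly stated before the budget sync: the demo, the design review, and the post-mortem.
The kickoff reaches the budget sync via the kickoff → the design review → the budget sync.
The planning session reaches the budget sync via the planning session → the design review → the budget sync.
The retro reaches the budget sync via the retro → the design review → the budget sync.

the demo, the design review, the kickoff, the planning session, the post-mortem, the retro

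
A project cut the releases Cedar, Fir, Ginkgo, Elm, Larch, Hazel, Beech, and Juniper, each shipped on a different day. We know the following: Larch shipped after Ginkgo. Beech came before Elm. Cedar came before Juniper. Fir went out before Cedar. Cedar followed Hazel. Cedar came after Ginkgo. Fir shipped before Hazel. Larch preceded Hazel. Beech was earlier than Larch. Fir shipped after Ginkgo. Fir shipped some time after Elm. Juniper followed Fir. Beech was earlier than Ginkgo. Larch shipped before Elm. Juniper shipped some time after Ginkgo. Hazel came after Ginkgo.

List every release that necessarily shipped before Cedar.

Directly stated before Cedar: Fir, Ginkgo, and Hazel.
Beech reaches Cedar via Beech → Ginkgo → Cedar.
Elm reaches Cedar via Elm → Fir → Cedar.
Larch reaches Cedar via Larch → Hazel → Cedar.
No chain forces Juniper ahead of Cedar.

Beech, Elm, Fir, Ginkgo, Hazel, Larch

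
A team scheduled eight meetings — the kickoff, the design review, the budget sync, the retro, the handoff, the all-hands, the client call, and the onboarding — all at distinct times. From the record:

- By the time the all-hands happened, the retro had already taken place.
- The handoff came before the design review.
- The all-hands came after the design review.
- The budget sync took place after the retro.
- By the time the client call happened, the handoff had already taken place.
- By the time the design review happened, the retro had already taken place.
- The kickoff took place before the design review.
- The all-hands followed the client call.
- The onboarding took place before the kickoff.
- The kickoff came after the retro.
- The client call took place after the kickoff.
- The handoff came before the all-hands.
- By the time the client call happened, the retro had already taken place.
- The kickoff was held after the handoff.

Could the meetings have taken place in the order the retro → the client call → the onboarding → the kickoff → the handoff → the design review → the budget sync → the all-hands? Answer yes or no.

The constraints require the kickoff before the client call, but in the proposed sequence the client call appears ahead of the kickoff. That one violation is enough.

no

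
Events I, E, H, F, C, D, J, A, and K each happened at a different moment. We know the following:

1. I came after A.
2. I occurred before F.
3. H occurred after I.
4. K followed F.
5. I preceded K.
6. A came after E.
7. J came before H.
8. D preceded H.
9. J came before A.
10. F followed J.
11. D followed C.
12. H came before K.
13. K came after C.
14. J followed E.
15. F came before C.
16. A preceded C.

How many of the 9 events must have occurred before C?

Directly stated before C: A and F.
E reaches C via E → A → C.
I reaches C via I → F → C.
J reaches C via J → A → C.
No chain forces H (or any of the others) ahead of C.
That's A, E, F, I, and J — 5 in all.

5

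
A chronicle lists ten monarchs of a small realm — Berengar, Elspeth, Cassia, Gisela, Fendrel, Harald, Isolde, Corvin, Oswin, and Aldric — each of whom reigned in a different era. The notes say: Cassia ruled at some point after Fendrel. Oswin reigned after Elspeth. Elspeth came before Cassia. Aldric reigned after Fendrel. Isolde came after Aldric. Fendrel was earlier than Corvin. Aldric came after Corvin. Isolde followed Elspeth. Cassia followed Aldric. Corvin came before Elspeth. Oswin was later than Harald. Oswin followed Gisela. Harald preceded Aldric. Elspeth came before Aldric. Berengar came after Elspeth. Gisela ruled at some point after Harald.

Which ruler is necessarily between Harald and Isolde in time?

Aldric

Tracing the constraints gives Harald → Aldric → Isolde, so Aldric sits after Harald and before Isolde.
No other ruler is forced both after Harald and before Isolde.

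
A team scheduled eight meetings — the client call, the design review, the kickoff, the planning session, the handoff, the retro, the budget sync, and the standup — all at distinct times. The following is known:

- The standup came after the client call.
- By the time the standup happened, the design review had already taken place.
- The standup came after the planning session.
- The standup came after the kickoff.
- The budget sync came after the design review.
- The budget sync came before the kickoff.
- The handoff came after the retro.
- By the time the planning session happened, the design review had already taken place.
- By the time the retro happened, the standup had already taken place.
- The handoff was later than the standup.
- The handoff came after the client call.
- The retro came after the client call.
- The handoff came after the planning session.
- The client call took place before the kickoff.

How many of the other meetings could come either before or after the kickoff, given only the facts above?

Forced before the kickoff: the budget sync, the client call, and the design review; forced after the kickoff: the handoff, the retro, and the standup.
That leaves the planning session with no forced order relative to the kickoff — 1.

1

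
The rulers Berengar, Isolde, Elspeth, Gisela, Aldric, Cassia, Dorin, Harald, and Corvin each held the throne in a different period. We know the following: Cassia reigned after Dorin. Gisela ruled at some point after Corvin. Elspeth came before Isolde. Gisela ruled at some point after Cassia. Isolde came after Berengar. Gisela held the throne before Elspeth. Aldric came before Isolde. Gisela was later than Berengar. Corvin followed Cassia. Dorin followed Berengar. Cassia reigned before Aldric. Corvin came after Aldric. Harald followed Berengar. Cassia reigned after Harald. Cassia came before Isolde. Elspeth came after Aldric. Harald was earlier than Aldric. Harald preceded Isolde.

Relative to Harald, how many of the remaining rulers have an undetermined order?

Forced before Harald: Berengar; forced after Harald: Aldric, Cassia, Corvin, Elspeth, Gisela, and Isolde.
That leaves Dorin with no forced order relative to Harald — 1.

1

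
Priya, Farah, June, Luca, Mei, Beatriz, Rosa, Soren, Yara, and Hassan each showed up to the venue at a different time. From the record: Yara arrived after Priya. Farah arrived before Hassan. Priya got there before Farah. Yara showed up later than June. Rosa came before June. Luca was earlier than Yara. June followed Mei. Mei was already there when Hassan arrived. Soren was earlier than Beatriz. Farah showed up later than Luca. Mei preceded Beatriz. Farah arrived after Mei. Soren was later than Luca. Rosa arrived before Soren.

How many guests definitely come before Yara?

5

Directly stated before Yara: June, Luca, and Priya.
Mei reaches Yara via Mei → June → Yara.
Rosa reaches Yara via Rosa → June → Yara.
That's June, Luca, Mei, Priya, and Rosa — 5 in all.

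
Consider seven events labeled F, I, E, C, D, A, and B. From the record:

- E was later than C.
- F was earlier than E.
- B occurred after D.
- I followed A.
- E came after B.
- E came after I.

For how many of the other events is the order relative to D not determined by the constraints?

Forced after D: B and E.
That leaves A, C, F, and I with no forced order relative to D — 4.

4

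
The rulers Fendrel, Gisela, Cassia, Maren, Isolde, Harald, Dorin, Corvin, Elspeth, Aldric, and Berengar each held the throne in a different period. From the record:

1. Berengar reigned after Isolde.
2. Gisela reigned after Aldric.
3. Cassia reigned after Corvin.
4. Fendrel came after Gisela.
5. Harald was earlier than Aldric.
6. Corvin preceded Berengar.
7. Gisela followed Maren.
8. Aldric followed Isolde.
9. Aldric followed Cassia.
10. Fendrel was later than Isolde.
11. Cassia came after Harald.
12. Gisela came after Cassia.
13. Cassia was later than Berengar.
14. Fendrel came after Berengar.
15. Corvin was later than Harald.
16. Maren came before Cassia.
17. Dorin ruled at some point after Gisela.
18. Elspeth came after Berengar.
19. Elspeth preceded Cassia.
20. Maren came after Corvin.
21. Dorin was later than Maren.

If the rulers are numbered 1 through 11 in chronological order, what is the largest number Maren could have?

Maren must come before Aldric, Cassia, Dorin, Fendrel, and Gisela — 5 rulers forced after them.
Everything else can be placed before Maren in some valid order, so Maren can sit as late as position 11 − 5 = 6.

6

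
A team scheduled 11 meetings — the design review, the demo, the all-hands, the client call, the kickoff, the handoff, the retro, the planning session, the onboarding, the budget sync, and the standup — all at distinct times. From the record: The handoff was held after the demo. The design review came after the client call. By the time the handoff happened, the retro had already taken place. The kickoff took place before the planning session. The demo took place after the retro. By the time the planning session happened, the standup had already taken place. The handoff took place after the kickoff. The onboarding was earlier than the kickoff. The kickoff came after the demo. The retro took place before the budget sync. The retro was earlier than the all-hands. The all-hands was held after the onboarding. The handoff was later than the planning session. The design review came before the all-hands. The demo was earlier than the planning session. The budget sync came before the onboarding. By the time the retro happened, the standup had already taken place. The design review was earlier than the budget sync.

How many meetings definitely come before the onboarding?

Directly stated before the onboarding: the budget sync.
The client call reaches the onboarding via the client call → the design review → the budget sync → the onboarding.
The design review reaches the onboarding via the design review → the budget sync → the onboarding.
The retro reaches the onboarding via the retro → the budget sync → the onboarding.
Likewise the standup reaches the onboarding by chaining the stated constraints.
That's the budget sync, the client call, the design review, the retro, and the standup — 5 in all.

5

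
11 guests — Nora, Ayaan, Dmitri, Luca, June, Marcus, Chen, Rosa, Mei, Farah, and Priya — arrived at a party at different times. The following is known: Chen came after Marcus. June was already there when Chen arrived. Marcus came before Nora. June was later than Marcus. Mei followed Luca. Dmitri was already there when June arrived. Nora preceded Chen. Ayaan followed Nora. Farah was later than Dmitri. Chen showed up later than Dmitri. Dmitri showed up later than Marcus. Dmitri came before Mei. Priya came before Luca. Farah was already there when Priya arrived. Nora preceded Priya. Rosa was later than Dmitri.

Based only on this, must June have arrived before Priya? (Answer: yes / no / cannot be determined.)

cannot be determined

No chain of stated constraints runs from June to Priya, and none runs from Priya to June either.
So the relative order of June and Priya is not fixed by the given facts.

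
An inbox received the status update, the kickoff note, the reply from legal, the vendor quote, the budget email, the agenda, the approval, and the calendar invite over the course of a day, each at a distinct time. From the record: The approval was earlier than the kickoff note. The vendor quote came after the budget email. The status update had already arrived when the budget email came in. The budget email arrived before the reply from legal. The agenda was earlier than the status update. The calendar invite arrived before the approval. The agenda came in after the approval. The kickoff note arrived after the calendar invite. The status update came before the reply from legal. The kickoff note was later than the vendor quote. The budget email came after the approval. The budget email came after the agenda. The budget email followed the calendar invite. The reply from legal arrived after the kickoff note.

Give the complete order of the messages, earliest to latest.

The constraints fix every adjacent pair, so only one ordering works:
the calendar invite → the approval → the agenda → the status update → the budget email → the vendor quote → the kickoff note → the reply from legal.

the calendar invite, the approval, the agenda, the status update, the budget email, the vendor quote, the kickoff note, the reply from legal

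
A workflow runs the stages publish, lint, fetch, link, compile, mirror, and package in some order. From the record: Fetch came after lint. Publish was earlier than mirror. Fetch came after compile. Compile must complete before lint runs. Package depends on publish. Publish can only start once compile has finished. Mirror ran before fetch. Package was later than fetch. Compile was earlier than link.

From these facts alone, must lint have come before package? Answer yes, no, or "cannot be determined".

Chain the constraints: lint → fetch → package. Each link is directly stated, so lint comes before package.

yes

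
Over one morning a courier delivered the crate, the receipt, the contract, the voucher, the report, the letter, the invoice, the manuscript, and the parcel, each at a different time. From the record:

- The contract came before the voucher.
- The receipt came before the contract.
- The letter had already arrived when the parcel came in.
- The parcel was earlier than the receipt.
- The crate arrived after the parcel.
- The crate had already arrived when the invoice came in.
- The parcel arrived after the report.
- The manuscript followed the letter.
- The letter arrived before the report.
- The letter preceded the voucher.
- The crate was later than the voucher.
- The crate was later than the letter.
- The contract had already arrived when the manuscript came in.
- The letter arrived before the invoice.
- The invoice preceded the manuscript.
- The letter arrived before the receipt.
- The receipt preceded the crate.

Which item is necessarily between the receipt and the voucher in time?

the contract

Tracing the constraints gives the receipt → the contract → the voucher, so the contract sits after the receipt and before the voucher.
No other item is forced both after the receipt and before the voucher.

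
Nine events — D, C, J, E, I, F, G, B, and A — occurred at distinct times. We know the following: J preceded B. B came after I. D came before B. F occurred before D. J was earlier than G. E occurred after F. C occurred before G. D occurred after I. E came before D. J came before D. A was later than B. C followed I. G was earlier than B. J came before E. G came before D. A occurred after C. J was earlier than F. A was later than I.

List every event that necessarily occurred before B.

C, D, E, F, G, I, J

Directly stated before B: D, G, I, and J.
C reaches B via C → G → B.
E reaches B via E → D → B.
F reaches B via F → D → B.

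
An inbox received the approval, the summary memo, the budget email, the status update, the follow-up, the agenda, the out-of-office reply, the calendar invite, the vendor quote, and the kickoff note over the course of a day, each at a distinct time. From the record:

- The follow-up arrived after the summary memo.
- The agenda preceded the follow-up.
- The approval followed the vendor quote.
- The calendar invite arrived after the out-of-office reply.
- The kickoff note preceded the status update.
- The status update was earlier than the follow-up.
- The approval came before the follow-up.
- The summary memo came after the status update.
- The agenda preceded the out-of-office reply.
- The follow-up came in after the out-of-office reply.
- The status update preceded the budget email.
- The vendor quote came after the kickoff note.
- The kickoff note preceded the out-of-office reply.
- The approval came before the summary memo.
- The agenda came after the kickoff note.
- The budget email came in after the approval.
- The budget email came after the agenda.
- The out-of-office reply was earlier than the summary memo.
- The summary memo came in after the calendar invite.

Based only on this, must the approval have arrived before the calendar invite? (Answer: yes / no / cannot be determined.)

cannot be determined

No chain of stated constraints runs from the approval to the calendar invite, and none runs from the calendar invite to the approval either.
So the relative order of the approval and the calendar invite is not fixed by the given facts.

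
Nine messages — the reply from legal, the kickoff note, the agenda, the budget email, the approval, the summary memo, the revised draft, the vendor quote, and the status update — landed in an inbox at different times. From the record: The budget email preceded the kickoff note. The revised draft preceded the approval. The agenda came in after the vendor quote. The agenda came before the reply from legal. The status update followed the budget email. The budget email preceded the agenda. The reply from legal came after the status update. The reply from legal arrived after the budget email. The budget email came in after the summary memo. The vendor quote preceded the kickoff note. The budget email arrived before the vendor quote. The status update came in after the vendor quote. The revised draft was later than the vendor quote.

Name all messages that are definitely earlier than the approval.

the budget email, the revised draft, the summary memo, the vendor quote

Directly stated before the approval: the revised draft.
The budget email reaches the approval via the budget email → the vendor quote → the revised draft → the approval.
The summary memo reaches the approval via the summary memo → the budget email → the vendor quote → the revised draft → the approval.
The vendor quote reaches the approval via the vendor quote → the revised draft → the approval.
No chain forces the status update (or any of the others) ahead of the approval.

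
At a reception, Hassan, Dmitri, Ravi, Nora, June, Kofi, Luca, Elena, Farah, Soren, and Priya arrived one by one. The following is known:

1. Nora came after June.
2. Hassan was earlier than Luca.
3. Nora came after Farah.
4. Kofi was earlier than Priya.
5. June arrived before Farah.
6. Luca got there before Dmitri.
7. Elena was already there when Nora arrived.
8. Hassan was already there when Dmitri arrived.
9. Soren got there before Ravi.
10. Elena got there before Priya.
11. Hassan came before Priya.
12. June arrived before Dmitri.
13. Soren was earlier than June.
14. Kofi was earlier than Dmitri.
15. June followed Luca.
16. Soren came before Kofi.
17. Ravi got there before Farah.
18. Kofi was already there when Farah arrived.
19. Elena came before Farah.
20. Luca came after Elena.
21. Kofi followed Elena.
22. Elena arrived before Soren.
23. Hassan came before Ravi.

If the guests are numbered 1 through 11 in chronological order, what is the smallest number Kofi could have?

Elena and Soren must both come before Kofi — 2 forced predecessors.
Nothing else is forced ahead of Kofi, so their earliest slot is position 2 + 1 = 3.

3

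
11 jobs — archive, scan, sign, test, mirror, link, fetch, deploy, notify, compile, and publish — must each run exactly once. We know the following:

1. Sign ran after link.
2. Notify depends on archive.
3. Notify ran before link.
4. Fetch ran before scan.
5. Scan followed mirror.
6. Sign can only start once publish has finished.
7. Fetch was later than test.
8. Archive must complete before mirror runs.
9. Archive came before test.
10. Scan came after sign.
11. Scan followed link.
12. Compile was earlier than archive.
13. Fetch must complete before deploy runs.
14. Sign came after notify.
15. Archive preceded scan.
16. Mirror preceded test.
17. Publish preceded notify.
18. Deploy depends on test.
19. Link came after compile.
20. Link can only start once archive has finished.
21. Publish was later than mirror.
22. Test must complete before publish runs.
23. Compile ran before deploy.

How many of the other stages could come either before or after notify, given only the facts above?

Forced before notify: archive, compile, mirror, publish, and test; forced after notify: link, scan, and sign.
That leaves deploy and fetch with no forced order relative to notify — 2.

2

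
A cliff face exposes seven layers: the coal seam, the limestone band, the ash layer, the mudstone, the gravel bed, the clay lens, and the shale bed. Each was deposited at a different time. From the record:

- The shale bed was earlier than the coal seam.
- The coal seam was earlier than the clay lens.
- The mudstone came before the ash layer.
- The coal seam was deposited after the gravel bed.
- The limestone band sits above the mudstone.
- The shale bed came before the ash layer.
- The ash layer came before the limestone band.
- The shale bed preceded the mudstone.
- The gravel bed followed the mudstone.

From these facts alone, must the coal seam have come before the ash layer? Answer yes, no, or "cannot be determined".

No chain of stated constraints runs from the coal seam to the ash layer, and none runs from the ash layer to the coal seam either.
So the relative order of the coal seam and the ash layer is not fixed by the given facts.

cannot be determined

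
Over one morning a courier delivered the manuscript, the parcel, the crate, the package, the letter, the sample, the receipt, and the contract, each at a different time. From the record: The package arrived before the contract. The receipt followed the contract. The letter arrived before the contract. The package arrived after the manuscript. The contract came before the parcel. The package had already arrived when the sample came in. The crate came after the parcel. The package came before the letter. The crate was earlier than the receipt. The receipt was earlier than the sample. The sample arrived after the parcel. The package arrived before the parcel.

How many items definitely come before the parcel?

Directly stated before the parcel: the contract and the package.
The letter reaches the parcel via the letter → the contract → the parcel.
The manuscript reaches the parcel via the manuscript → the package → the parcel.
No chain forces the sample (or any of the others) ahead of the parcel.
That's the contract, the letter, the manuscript, and the package — 4 in all.

4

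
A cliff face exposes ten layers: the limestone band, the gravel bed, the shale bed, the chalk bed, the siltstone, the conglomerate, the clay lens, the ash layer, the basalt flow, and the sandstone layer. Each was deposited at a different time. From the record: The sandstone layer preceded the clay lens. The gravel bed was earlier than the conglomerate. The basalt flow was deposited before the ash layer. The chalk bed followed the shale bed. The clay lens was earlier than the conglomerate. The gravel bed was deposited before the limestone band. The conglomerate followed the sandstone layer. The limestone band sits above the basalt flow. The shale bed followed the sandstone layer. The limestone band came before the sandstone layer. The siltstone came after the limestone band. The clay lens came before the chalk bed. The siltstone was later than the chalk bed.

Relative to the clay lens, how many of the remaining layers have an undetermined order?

Forced before the clay lens: the basalt flow, the gravel bed, the limestone band, and the sandstone layer; forced after the clay lens: the chalk bed, the conglomerate, and the siltstone.
That leaves the ash layer and the shale bed with no forced order relative to the clay lens — 2.

2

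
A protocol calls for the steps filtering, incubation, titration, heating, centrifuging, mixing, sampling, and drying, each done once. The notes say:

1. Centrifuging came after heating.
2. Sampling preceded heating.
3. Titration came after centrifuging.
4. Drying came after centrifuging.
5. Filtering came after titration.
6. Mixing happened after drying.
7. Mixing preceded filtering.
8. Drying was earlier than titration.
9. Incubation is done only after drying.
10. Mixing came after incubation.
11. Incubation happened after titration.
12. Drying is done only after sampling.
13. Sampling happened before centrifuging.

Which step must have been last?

filtering

Every other step has a chain of constraints placing it before filtering, so filtering is last.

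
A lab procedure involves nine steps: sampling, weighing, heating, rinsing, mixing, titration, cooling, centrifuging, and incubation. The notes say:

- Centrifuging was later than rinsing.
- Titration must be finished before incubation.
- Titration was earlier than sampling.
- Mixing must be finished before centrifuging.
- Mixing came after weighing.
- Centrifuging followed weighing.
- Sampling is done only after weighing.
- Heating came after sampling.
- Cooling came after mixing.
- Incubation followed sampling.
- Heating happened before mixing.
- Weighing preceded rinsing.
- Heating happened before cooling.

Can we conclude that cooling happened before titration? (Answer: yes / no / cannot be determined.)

Tracing the constraints gives titration → sampling → heating → cooling, so titration must come before cooling.
That means cooling cannot be before titration.

no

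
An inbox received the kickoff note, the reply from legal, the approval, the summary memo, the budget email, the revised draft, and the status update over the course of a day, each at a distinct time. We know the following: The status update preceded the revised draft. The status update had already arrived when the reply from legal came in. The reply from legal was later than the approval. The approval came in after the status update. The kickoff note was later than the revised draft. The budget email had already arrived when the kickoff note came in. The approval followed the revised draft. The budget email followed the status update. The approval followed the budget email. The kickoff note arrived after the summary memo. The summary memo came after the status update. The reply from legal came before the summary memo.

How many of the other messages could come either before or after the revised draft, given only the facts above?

Forced before the revised draft: the status update; forced after the revised draft: the approval, the kickoff note, the reply from legal, and the summary memo.
That leaves the budget email with no forced order relative to the revised draft — 1.

1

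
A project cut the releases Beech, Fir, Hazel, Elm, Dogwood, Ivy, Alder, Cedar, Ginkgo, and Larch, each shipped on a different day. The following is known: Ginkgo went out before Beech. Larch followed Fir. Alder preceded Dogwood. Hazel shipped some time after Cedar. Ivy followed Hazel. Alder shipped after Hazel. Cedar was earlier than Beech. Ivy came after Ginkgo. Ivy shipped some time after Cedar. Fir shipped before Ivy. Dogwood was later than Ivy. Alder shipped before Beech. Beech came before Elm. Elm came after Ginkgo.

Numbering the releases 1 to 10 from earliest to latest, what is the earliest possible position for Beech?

5

Alder, Cedar, Ginkgo, and Hazel must all come before Beech — 4 forced predecessors.
Nothing else is forced ahead of Beech, so its earliest slot is position 4 + 1 = 5.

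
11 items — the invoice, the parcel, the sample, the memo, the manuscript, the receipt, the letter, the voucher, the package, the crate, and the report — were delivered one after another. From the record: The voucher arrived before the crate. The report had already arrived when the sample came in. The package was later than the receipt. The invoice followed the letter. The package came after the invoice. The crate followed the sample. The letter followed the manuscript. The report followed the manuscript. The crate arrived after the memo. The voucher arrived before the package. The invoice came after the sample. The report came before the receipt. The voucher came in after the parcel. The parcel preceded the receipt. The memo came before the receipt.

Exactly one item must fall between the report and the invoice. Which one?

Tracing the constraints gives the report → the sample → the invoice, so the sample sits after the report and before the invoice.
No other item is forced both after the report and before the invoice.

the sample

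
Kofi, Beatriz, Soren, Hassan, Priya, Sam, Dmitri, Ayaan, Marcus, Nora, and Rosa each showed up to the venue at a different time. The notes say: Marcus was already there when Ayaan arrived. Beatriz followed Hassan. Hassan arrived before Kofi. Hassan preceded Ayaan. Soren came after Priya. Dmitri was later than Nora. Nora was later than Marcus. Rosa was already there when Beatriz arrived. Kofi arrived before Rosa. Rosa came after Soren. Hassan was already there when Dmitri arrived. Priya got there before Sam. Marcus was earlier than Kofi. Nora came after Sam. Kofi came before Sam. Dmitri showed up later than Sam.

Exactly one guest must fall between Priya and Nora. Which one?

Sam

Tracing the constraints gives Priya → Sam → Nora, so Sam sits after Priya and before Nora.
No other guest is forced both after Priya and before Nora.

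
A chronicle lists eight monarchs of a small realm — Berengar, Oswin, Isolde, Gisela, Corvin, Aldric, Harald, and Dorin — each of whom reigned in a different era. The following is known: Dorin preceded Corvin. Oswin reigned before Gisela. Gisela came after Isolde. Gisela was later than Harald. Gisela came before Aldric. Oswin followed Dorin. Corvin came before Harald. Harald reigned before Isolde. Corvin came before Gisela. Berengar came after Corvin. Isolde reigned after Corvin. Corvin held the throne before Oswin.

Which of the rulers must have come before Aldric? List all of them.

Corvin, Dorin, Gisela, Harald, Isolde, Oswin

Directly stated before Aldric: Gisela.
Corvin reaches Aldric via Corvin → Gisela → Aldric.
Dorin reaches Aldric via Dorin → Corvin → Gisela → Aldric.
Harald reaches Aldric via Harald → Gisela → Aldric.
Likewise Isolde and Oswin each reach Aldric by chaining the stated constraints.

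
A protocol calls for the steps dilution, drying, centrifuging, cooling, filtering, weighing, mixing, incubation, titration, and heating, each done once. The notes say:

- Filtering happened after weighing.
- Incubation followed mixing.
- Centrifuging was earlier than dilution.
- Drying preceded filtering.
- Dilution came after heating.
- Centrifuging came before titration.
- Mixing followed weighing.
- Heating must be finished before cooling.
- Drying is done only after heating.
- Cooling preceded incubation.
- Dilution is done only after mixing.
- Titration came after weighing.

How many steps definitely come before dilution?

4

Directly stated before dilution: centrifuging, heating, and mixing.
Weighing reaches dilution via weighing → mixing → dilution.
No chain forces cooling (or any of the others) ahead of dilution.
That's centrifuging, heating, mixing, and weighing — 4 in all.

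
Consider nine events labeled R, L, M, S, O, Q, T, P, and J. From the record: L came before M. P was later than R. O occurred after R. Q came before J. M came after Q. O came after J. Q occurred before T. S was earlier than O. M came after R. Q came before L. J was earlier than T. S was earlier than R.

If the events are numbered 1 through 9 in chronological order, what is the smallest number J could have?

Q must come before J — 1 forced predecessor.
Nothing else is forced ahead of J, so its earliest slot is position 1 + 1 = 2.

2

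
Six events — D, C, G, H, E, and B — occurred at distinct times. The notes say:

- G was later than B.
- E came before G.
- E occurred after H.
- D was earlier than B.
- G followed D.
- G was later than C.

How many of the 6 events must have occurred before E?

1

Directly stated before E: H.
No chain forces G (or any of the others) ahead of E.
That's H — 1 in all.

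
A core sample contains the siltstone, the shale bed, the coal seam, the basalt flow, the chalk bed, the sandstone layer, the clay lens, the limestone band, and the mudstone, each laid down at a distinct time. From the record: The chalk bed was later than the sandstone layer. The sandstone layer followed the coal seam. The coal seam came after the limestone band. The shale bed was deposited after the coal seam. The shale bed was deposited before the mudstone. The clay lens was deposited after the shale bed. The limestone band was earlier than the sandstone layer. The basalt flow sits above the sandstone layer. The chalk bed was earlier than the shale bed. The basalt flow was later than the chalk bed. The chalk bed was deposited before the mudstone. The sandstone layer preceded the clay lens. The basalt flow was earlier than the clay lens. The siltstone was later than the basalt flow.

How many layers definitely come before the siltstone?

Directly stated before the siltstone: the basalt flow.
The chalk bed reaches the siltstone via the chalk bed → the basalt flow → the siltstone.
The coal seam reaches the siltstone via the coal seam → the sandstone layer → the basalt flow → the siltstone.
The limestone band reaches the siltstone via the limestone band → the sandstone layer → the basalt flow → the siltstone.
Likewise the sandstone layer reaches the siltstone by chaining the stated constraints.
No chain forces the clay lens (or any of the others) ahead of the siltstone.
That's the basalt flow, the chalk bed, the coal seam, the limestone band, and the sandstone layer — 5 in all.

5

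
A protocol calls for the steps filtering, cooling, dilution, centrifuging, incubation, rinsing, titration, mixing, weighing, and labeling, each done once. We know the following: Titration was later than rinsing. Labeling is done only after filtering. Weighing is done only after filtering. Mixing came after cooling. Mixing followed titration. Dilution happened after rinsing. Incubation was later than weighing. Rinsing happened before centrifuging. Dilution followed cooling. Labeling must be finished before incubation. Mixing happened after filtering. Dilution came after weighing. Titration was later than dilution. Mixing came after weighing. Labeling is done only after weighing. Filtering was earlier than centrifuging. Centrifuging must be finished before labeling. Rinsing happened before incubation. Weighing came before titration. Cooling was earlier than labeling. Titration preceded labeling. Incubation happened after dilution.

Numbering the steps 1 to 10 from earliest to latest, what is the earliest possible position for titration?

6

Cooling, dilution, filtering, rinsing, and weighing must all come before titration — 5 forced predecessors.
Nothing else is forced ahead of titration, so its earliest slot is position 5 + 1 = 6.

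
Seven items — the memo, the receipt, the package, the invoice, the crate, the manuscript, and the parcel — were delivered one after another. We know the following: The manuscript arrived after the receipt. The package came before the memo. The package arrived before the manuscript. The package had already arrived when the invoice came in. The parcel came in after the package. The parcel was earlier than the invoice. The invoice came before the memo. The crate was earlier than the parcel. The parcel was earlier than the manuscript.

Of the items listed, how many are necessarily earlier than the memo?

Directly stated before the memo: the invoice and the package.
The crate reaches the memo via the crate → the parcel → the invoice → the memo.
The parcel reaches the memo via the parcel → the invoice → the memo.
That's the crate, the invoice, the package, and the parcel — 4 in all.

4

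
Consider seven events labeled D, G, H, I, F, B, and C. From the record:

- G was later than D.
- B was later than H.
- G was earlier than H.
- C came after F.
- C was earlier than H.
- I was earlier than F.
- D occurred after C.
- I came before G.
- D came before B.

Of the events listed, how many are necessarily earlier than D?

3

Directly stated before D: C.
F reaches D via F → C → D.
I reaches D via I → F → C → D.
That's C, F, and I — 3 in all.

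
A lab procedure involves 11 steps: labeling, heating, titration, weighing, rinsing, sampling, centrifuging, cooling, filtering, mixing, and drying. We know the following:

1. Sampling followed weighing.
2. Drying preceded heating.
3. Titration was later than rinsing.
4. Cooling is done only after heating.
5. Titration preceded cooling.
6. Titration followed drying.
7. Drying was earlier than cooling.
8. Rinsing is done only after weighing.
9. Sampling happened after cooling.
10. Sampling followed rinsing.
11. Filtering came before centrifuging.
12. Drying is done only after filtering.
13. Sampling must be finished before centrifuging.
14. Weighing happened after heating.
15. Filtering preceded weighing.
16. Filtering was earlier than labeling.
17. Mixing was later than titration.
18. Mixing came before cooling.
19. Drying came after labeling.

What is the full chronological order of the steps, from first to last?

The constraints fix every adjacent pair, so only one ordering works:
filtering → labeling → drying → heating → weighing → rinsing → titration → mixing → cooling → sampling → centrifuging.

filtering, labeling, drying, heating, weighing, rinsing, titration, mixing, cooling, sampling, centrifuging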